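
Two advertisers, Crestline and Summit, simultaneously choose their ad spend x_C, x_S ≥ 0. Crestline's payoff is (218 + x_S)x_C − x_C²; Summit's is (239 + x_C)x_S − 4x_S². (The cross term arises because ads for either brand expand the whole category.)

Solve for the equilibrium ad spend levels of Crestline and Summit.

132.2, 46.4

Expanding Crestline's payoff: 218x_C + x_Sx_C − x_C².
∂π/∂x_C = 218 + x_S − 2x_C = 0, so x_C = 109 + 0.5x_S.
Likewise for Summit: x_S = 29.875 + 0.125x_C.
Solving the two reaction functions simultaneously: (1 − (0.5)(0.125))x_C = 109 + 0.5·29.875, so 0.9375x_C = 123.9375 and x_C = 132.2.
Then x_S = 29.875 + 0.125·132.2 = 46.4.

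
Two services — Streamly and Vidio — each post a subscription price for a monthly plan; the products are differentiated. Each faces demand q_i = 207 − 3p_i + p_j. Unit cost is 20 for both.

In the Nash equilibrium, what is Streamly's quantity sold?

100.2

Streamly's profit: π = (p_{Streamly} − 20)(207 − 3p_{Streamly} + p_{Vidio}).
∂π/∂p_{Streamly} = 267 − 6p_{Streamly} + p_{Vidio} = 0 ⇒ p_{Streamly} = 44.5 + (1/6)p_{Vidio}.
The game is symmetric, so in equilibrium p_{Vidio} = p_{Streamly}: the reaction function gives (5/6)p_{Streamly} = 44.5, hence p_{Streamly} = 53.4.
q_{Streamly} = 207 − 3·53.4 + 53.4 = 100.2.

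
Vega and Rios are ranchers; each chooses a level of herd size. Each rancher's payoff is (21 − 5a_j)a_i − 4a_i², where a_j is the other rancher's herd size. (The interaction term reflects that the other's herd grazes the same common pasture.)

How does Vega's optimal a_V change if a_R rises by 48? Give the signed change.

-30

Vega's payoff is (21 − 5a_R)a_V − 4a_V².
∂π/∂a_V = 21 − 5a_R − 8a_V = 0, so a_V = 2.625 − 0.625a_R.
The reaction-function slope is −0.625, so a 48-unit rise in a_R moves a_V by −0.625 × 48 = −30. Vega's best response falls — the actions are strategic substitutes.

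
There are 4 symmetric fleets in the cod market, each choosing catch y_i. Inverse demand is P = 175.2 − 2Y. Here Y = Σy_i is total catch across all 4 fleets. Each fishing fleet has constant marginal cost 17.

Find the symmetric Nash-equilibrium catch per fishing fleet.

A representative fishing fleet's profit is π_i = y_i(175.2 − 2Y) − 17y_i, with Y = y_i + Σ_{j≠i} y_j.
First-order condition: 158.2 − 4y_i − 2Σ_{j≠i} y_j = 0.
Imposing symmetry (y_j = y for all j) turns Σ_{j≠i} y_j into 3y, so 158.2 = 10y and y = 15.82.

15.82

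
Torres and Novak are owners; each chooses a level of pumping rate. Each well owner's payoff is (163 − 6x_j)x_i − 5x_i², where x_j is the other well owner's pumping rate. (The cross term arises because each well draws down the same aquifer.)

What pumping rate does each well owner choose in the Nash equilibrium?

10.1875

Torres's payoff is (163 − 6x_N)x_T − 5x_T².
∂π/∂x_T = 163 − 6x_N − 10x_T = 0, so x_T = 16.3 − 0.6x_N.
The game is symmetric, so in equilibrium x_N = x_T: the reaction function gives 1.6x_T = 16.3, hence x_T = 10.1875.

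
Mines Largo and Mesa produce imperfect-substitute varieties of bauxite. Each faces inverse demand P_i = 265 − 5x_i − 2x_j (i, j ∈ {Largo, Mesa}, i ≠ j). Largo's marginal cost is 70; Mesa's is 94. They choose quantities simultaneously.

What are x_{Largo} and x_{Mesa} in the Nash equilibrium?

Mine Largo's profit: π = x_{Largo}(265 − 5x_{Largo} − 2x_{Mesa}) − 70x_{Largo}.
∂π/∂x_{Largo} = 195 − 10x_{Largo} − 2x_{Mesa} = 0 ⇒ x_{Largo} = 19.5 − 0.2x_{Mesa}.
Similarly x_{Mesa} = 17.1 − 0.2x_{Largo}.
Solving the two reaction functions simultaneously: (1 − (−0.2)(−0.2))x_{Largo} = 19.5 − 0.2·17.1, so 0.96x_{Largo} = 16.08 and x_{Largo} = 16.75.
Then x_{Mesa} = 17.1 − 0.2·16.75 = 13.75.

16.75, 13.75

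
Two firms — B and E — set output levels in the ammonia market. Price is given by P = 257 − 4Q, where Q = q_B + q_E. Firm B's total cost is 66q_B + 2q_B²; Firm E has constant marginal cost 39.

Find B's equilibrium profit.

403.44

Firm B's profit: π = q_B(257 − 4(q_B + q_E)) − 66q_B − 2q_B².
∂π/∂q_B = 191 − 12q_B − 4q_E = 0, so q_B = 191/12 − (1/3)q_E.
For E: ∂π/∂q_E = 218 − 8q_E − 4q_B = 0 ⇒ q_E = 27.25 − 0.5q_B.
Plugging q_E into B's best response: q_B = 191/12 − (1/3)(27.25 − 0.5q_B) ⇒ (5/6)q_B = 41/6, so q_B = 8.2.
Then q_E = 27.25 − 0.5·8.2 = 23.15.
Price P = 257 − 4·31.35 = 131.6.
B's profit: (131.6 − 66)·8.2 − 2(8.2)² = 403.44.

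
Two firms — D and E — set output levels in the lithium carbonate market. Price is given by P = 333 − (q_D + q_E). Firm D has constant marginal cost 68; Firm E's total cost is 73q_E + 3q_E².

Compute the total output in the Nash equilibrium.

Firm D's profit: π = q_D(333 − (q_D + q_E)) − 68q_D.
∂π/∂q_D = 265 − 2q_D − q_E = 0, so q_D = 132.5 − 0.5q_E.
For E: ∂π/∂q_E = 260 − 8q_E − q_D = 0 ⇒ q_E = 32.5 − 0.125q_D.
Plugging q_E into D's best response: q_D = 132.5 − 0.5(32.5 − 0.125q_D) ⇒ 0.9375q_D = 116.25, so q_D = 124.
Then q_E = 32.5 − 0.125·124 = 17.
Total output: 124 + 17 = 141.

141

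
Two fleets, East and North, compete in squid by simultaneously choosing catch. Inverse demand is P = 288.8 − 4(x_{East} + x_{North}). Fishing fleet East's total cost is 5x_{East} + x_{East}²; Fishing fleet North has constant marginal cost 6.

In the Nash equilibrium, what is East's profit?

Fishing fleet East's profit: π = x_{East}(288.8 − 4(x_{East} + x_{North})) − 5x_{East} − x_{East}².
∂π/∂x_{East} = 283.8 − 10x_{East} − 4x_{North} = 0, so x_{East} = 28.38 − 0.4x_{North}.
For North: ∂π/∂x_{North} = 282.8 − 8x_{North} − 4x_{East} = 0 ⇒ x_{North} = 35.35 − 0.5x_{East}.
Solving the two reaction functions simultaneously: (1 − (−0.4)(−0.5))x_{East} = 28.38 − 0.4·35.35, so 0.8x_{East} = 14.24 and x_{East} = 17.8.
Then x_{North} = 35.35 − 0.5·17.8 = 26.45.
Price P = 288.8 − 4·44.25 = 111.8.
East's profit: (111.8 − 5)·17.8 − (17.8)² = 1584.2.

1584.2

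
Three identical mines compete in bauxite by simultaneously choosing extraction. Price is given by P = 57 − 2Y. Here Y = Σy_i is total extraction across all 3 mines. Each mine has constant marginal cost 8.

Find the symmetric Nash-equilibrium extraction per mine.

A representative mine's profit is π_i = y_i(57 − 2Y) − 8y_i, with Y = y_i + Σ_{j≠i} y_j.
First-order condition: 49 − 4y_i − 2Σ_{j≠i} y_j = 0.
With identical mines, set every y_j = y: then 49 − 4y − 4y = 0, i.e. y = 49/8 = 6.125.

6.125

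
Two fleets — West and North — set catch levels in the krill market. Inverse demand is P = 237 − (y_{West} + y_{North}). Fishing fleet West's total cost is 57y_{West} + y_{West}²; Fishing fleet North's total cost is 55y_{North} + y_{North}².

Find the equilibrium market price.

Fishing fleet West's profit: π = y_{West}(237 − (y_{West} + y_{North})) − 57y_{West} − y_{West}².
∂π/∂y_{West} = 180 − 4y_{West} − y_{North} = 0, so y_{West} = 45 − 0.25y_{North}.
By the same steps for North: y_{North} = 45.5 − 0.25y_{West}.
Plugging y_{North} into West's best response: y_{West} = 45 − 0.25(45.5 − 0.25y_{West}) ⇒ 0.9375y_{West} = 33.625, so y_{West} = 538/15.
Then y_{North} = 45.5 − 0.25·(538/15) = 548/15.
Equilibrium price: P = 237 − 72.4 = 164.6.

164.6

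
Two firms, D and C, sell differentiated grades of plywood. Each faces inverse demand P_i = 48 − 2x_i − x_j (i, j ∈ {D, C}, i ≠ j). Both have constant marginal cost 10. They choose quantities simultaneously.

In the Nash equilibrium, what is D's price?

Firm D's profit: π = x_D(48 − 2x_D − x_C) − 10x_D.
∂π/∂x_D = 38 − 4x_D − x_C = 0 ⇒ x_D = 9.5 − 0.25x_C.
Setting x_D = x_C in the reaction function: x_D = 9.5 − 0.25x_D, so x_D = 9.5 / 1.25 = 7.6.
P_D = 48 − 2·7.6 − 7.6 = 25.2.

25.2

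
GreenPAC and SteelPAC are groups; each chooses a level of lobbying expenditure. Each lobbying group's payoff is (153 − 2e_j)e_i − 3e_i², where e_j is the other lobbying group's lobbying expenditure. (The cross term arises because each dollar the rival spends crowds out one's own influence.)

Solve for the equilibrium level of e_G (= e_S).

GreenPAC's payoff is (153 − 2e_S)e_G − 3e_G².
∂π/∂e_G = 153 − 2e_S − 6e_G = 0, so e_G = 25.5 − (1/3)e_S.
By symmetry e_S = e_G; substituting into the reaction function, (4/3)e_G = 25.5 and e_G = 19.125.

19.125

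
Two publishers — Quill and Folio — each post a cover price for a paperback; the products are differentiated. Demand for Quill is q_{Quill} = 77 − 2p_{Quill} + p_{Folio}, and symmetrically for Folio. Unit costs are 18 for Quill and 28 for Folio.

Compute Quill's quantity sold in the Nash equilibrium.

42

Quill's profit: π = (p_{Quill} − 18)(77 − 2p_{Quill} + p_{Folio}).
∂π/∂p_{Quill} = 113 − 4p_{Quill} + p_{Folio} = 0 ⇒ p_{Quill} = 28.25 + 0.25p_{Folio}.
Similarly p_{Folio} = 33.25 + 0.25p_{Quill}.
Substituting the second reaction function into the first: p_{Quill} = 28.25 + 0.25(33.25 + 0.25p_{Quill}), which gives 0.9375p_{Quill} = 36.5625 ⇒ p_{Quill} = 39.
Then p_{Folio} = 33.25 + 0.25·39 = 43.
q_{Quill} = 77 − 2·39 + 43 = 42.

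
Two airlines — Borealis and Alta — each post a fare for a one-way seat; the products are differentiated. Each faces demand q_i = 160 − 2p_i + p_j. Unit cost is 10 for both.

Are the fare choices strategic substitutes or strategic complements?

Borealis's profit: π = (p_{Borealis} − 10)(160 − 2p_{Borealis} + p_{Alta}).
∂π/∂p_{Borealis} = 180 − 4p_{Borealis} + p_{Alta} = 0 ⇒ p_{Borealis} = 45 + 0.25p_{Alta}.
The best-response slope dp_{Borealis}/dp_{Alta} = 0.25 > 0: the reaction function is upward-sloping, so the choices are strategic complements.

strategic complements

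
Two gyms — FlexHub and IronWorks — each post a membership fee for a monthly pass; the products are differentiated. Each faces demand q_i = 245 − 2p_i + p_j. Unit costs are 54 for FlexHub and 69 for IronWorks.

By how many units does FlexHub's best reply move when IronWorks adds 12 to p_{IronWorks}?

FlexHub's profit: π = (p_{FlexHub} − 54)(245 − 2p_{FlexHub} + p_{IronWorks}).
∂π/∂p_{FlexHub} = 353 − 4p_{FlexHub} + p_{IronWorks} = 0 ⇒ p_{FlexHub} = 88.25 + 0.25p_{IronWorks}.
The reaction-function slope is 0.25, so a 12-unit rise in p_{IronWorks} moves p_{FlexHub} by 0.25 × 12 = 3. FlexHub's best response rises — the actions are strategic complements.

3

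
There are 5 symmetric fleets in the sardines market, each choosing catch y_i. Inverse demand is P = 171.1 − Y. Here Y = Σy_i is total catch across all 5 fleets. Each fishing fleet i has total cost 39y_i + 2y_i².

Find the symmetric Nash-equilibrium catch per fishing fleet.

13.21

A representative fishing fleet's profit is π_i = y_i(171.1 − Y) − 39y_i − 2y_i², with Y = y_i + Σ_{j≠i} y_j.
First-order condition: 132.1 − 6y_i − Σ_{j≠i} y_j = 0.
Imposing symmetry (y_j = y for all j) turns Σ_{j≠i} y_j into 4y, so 132.1 = 10y and y = 13.21.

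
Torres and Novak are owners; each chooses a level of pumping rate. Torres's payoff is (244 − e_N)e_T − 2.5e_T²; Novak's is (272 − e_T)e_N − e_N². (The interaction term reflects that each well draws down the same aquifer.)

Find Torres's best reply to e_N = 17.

Expanding Torres's payoff: 244e_T − e_Ne_T − 2.5e_T².
∂π/∂e_T = 244 − e_N − 5e_T = 0, so e_T = 48.8 − 0.2e_N.
At e_N = 17: e_T = 48.8 − 0.2·17 = 45.4.

45.4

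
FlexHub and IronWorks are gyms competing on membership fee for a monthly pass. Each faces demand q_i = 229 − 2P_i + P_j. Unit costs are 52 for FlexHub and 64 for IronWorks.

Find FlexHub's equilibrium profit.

FlexHub's profit: π = (P_{FlexHub} − 52)(229 − 2P_{FlexHub} + P_{IronWorks}).
∂π/∂P_{FlexHub} = 333 − 4P_{FlexHub} + P_{IronWorks} = 0 ⇒ P_{FlexHub} = 83.25 + 0.25P_{IronWorks}.
Similarly P_{IronWorks} = 89.25 + 0.25P_{FlexHub}.
Plugging P_{IronWorks} into FlexHub's best response: P_{FlexHub} = 83.25 + 0.25(89.25 + 0.25P_{FlexHub}) ⇒ 0.9375P_{FlexHub} = 105.5625, so P_{FlexHub} = 112.6.
Then P_{IronWorks} = 89.25 + 0.25·112.6 = 117.4.
q_{FlexHub} = 229 − 2·112.6 + 117.4 = 121.2.
Profit = (112.6 − 52)·121.2 = 7344.72.

7344.72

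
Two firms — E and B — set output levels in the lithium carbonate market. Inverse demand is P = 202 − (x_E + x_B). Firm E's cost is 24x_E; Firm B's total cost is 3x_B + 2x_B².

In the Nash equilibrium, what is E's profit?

6241

Firm E's profit: π = x_E(202 − (x_E + x_B)) − 24x_E.
∂π/∂x_E = 178 − 2x_E − x_B = 0, so x_E = 89 − 0.5x_B.
For B: ∂π/∂x_B = 199 − 6x_B − x_E = 0 ⇒ x_B = 199/6 − (1/6)x_E.
Substituting the second reaction function into the first: x_E = 89 − 0.5(199/6 − (1/6)x_E), which gives (11/12)x_E = 869/12 ⇒ x_E = 79.
Then x_B = 199/6 − (1/6)·79 = 20.
Price P = 202 − 99 = 103.
E's profit: (103 − 24)·79 = 6241.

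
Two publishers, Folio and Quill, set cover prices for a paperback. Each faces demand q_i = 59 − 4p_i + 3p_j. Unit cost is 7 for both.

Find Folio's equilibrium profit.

432.64

Folio's profit: π = (p_{Folio} − 7)(59 − 4p_{Folio} + 3p_{Quill}).
∂π/∂p_{Folio} = 87 − 8p_{Folio} + 3p_{Quill} = 0 ⇒ p_{Folio} = 10.875 + 0.375p_{Quill}.
By symmetry p_{Quill} = p_{Folio}; substituting into the reaction function, 0.625p_{Folio} = 10.875 and p_{Folio} = 17.4.
q_{Folio} = 59 − 4·17.4 + 3·17.4 = 41.6.
Profit = (17.4 − 7)·41.6 = 432.64.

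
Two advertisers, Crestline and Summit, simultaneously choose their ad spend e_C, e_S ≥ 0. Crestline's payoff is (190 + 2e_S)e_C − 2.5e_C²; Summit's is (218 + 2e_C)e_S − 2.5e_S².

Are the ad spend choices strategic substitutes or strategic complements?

Expanding Crestline's payoff: 190e_C + 2e_Se_C − 2.5e_C².
∂π/∂e_C = 190 + 2e_S − 5e_C = 0, so e_C = 38 + 0.4e_S.
The best-response slope de_C/de_S = 0.4 > 0: the reaction function is upward-sloping, so the choices are strategic complements.

strategic complements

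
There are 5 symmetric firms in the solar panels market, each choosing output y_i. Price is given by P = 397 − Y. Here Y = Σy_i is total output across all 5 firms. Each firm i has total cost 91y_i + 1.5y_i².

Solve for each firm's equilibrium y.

34

A representative firm's profit is π_i = y_i(397 − Y) − 91y_i − 1.5y_i², with Y = y_i + Σ_{j≠i} y_j.
First-order condition: 306 − 5y_i − Σ_{j≠i} y_j = 0.
Imposing symmetry (y_j = y for all j) turns Σ_{j≠i} y_j into 4y, so 306 = 9y and y = 34.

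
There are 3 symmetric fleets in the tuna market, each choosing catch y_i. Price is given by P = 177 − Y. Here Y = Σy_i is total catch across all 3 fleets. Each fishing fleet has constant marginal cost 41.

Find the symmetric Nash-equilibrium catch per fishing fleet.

34

A representative fishing fleet's profit is π_i = y_i(177 − Y) − 41y_i, with Y = y_i + Σ_{j≠i} y_j.
First-order condition: 136 − 2y_i − Σ_{j≠i} y_j = 0.
Imposing symmetry (y_j = y for all j) turns Σ_{j≠i} y_j into 2y, so 136 = 4y and y = 34.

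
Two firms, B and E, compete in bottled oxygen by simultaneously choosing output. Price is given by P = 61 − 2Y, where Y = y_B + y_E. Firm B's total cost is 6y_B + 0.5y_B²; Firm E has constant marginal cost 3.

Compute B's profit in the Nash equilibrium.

105.625

Firm B's profit: π = y_B(61 − 2(y_B + y_E)) − 6y_B − 0.5y_B².
∂π/∂y_B = 55 − 5y_B − 2y_E = 0, so y_B = 11 − 0.4y_E.
For E: ∂π/∂y_E = 58 − 4y_E − 2y_B = 0 ⇒ y_E = 14.5 − 0.5y_B.
Substituting the second reaction function into the first: y_B = 11 − 0.4(14.5 − 0.5y_B), which gives 0.8y_B = 5.2 ⇒ y_B = 6.5.
Then y_E = 14.5 − 0.5·6.5 = 11.25.
Price P = 61 − 2·17.75 = 25.5.
B's profit: (25.5 − 6)·6.5 − 0.5(6.5)² = 105.625.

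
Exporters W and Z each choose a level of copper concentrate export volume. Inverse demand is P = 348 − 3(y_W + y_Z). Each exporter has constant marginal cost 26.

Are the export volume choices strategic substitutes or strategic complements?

strategic substitutes

Exporter W's profit: π = y_W(348 − 3(y_W + y_Z)) − 26y_W.
∂π/∂y_W = 322 − 6y_W − 3y_Z = 0, so y_W = 161/3 − 0.5y_Z.
The best-response slope dy_W/dy_Z = −0.5 < 0: the reaction function is downward-sloping, so the choices are strategic substitutes.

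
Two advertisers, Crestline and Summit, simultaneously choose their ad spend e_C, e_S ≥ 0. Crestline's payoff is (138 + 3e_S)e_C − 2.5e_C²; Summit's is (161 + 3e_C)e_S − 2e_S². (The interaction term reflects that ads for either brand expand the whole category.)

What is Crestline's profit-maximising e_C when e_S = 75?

Expanding Crestline's payoff: 138e_C + 3e_Se_C − 2.5e_C².
∂π/∂e_C = 138 + 3e_S − 5e_C = 0, so e_C = 27.6 + 0.6e_S.
At e_S = 75: e_C = 27.6 + 0.6·75 = 72.6.

72.6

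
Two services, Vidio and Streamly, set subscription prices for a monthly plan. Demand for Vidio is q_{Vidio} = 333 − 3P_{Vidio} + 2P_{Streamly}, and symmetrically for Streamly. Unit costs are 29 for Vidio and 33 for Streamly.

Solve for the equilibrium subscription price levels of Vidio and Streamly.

105.75, 107.25

Vidio's profit: π = (P_{Vidio} − 29)(333 − 3P_{Vidio} + 2P_{Streamly}).
∂π/∂P_{Vidio} = 420 − 6P_{Vidio} + 2P_{Streamly} = 0 ⇒ P_{Vidio} = 70 + (1/3)P_{Streamly}.
Similarly P_{Streamly} = 72 + (1/3)P_{Vidio}.
Plugging P_{Streamly} into Vidio's best response: P_{Vidio} = 70 + (1/3)(72 + (1/3)P_{Vidio}) ⇒ (8/9)P_{Vidio} = 94, so P_{Vidio} = 105.75.
Then P_{Streamly} = 72 + (1/3)·105.75 = 107.25.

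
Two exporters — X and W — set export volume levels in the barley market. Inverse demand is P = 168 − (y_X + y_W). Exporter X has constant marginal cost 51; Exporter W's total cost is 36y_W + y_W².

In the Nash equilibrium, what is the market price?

99

Exporter X's profit: π = y_X(168 − (y_X + y_W)) − 51y_X.
∂π/∂y_X = 117 − 2y_X − y_W = 0, so y_X = 58.5 − 0.5y_W.
For W: ∂π/∂y_W = 132 − 4y_W − y_X = 0 ⇒ y_W = 33 − 0.25y_X.
Solving the two reaction functions simultaneously: (1 − (−0.5)(−0.25))y_X = 58.5 − 0.5·33, so 0.875y_X = 42 and y_X = 48.
Then y_W = 33 − 0.25·48 = 21.
Equilibrium price: P = 168 − 69 = 99.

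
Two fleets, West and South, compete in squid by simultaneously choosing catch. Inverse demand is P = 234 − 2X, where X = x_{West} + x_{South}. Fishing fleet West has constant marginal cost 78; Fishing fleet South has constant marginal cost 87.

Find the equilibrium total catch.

Fishing fleet West's profit: π = x_{West}(234 − 2(x_{West} + x_{South})) − 78x_{West}.
∂π/∂x_{West} = 156 − 4x_{West} − 2x_{South} = 0, so x_{West} = 39 − 0.5x_{South}.
By the same steps for South: x_{South} = 36.75 − 0.5x_{West}.
Substituting the second reaction function into the first: x_{West} = 39 − 0.5(36.75 − 0.5x_{West}), which gives 0.75x_{West} = 20.625 ⇒ x_{West} = 27.5.
Then x_{South} = 36.75 − 0.5·27.5 = 23.
Total catch: 27.5 + 23 = 50.5.

50.5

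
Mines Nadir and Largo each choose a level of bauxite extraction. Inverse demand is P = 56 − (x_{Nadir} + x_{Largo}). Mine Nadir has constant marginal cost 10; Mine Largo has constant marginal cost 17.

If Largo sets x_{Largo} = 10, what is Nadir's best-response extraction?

18

Mine Nadir's profit: π = x_{Nadir}(56 − (x_{Nadir} + x_{Largo})) − 10x_{Nadir}.
∂π/∂x_{Nadir} = 46 − 2x_{Nadir} − x_{Largo} = 0, so x_{Nadir} = 23 − 0.5x_{Largo}.
At x_{Largo} = 10: x_{Nadir} = 23 − 0.5·10 = 18.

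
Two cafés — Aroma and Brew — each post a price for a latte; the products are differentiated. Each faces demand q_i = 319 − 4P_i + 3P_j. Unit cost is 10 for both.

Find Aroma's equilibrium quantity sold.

247.2

Aroma's profit: π = (P_{Aroma} − 10)(319 − 4P_{Aroma} + 3P_{Brew}).
∂π/∂P_{Aroma} = 359 − 8P_{Aroma} + 3P_{Brew} = 0 ⇒ P_{Aroma} = 44.875 + 0.375P_{Brew}.
The game is symmetric, so in equilibrium P_{Brew} = P_{Aroma}: the reaction function gives 0.625P_{Aroma} = 44.875, hence P_{Aroma} = 71.8.
q_{Aroma} = 319 − 4·71.8 + 3·71.8 = 247.2.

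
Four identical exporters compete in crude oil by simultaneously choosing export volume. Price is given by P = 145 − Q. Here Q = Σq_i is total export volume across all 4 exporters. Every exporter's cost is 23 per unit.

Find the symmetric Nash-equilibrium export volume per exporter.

24.4

A representative exporter's profit is π_i = q_i(145 − Q) − 23q_i, with Q = q_i + Σ_{j≠i} q_j.
First-order condition: 122 − 2q_i − Σ_{j≠i} q_j = 0.
Imposing symmetry (q_j = q for all j) turns Σ_{j≠i} q_j into 3q, so 122 = 5q and q = 24.4.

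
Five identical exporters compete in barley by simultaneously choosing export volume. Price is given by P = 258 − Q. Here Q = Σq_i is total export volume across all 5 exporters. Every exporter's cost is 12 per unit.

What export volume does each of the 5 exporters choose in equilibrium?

A representative exporter's profit is π_i = q_i(258 − Q) − 12q_i, with Q = q_i + Σ_{j≠i} q_j.
First-order condition: 246 − 2q_i − Σ_{j≠i} q_j = 0.
In a symmetric equilibrium every exporter chooses the same q, so Σ_{j≠i} q_j = 4q. The condition becomes 246 − 6q = 0, giving q = 246/6 = 41.

41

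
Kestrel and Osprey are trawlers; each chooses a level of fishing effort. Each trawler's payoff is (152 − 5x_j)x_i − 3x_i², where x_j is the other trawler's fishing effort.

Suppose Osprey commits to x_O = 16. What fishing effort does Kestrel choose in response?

12

Kestrel's payoff is (152 − 5x_O)x_K − 3x_K².
∂π/∂x_K = 152 − 5x_O − 6x_K = 0, so x_K = 76/3 − (5/6)x_O.
At x_O = 16: x_K = 76/3 − (5/6)·16 = 12.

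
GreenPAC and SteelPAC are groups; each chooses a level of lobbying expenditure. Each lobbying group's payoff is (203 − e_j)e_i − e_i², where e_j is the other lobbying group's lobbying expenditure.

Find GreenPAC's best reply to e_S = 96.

GreenPAC's payoff is (203 − e_S)e_G − e_G².
∂π/∂e_G = 203 − e_S − 2e_G = 0, so e_G = 101.5 − 0.5e_S.
At e_S = 96: e_G = 101.5 − 0.5·96 = 53.5.

53.5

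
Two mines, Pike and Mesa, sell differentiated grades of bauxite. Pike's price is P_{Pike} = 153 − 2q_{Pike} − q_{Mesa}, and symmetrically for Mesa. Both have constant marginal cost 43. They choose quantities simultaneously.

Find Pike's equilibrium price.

87

Mine Pike's profit: π = q_{Pike}(153 − 2q_{Pike} − q_{Mesa}) − 43q_{Pike}.
∂π/∂q_{Pike} = 110 − 4q_{Pike} − q_{Mesa} = 0 ⇒ q_{Pike} = 27.5 − 0.25q_{Mesa}.
Setting q_{Pike} = q_{Mesa} in the reaction function: q_{Pike} = 27.5 − 0.25q_{Pike}, so q_{Pike} = 27.5 / 1.25 = 22.
P_{Pike} = 153 − 2·22 − 22 = 87.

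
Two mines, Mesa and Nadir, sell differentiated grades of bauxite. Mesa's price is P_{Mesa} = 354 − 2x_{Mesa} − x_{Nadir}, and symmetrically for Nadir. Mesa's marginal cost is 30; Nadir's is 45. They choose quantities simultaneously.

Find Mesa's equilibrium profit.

Mine Mesa's profit: π = x_{Mesa}(354 − 2x_{Mesa} − x_{Nadir}) − 30x_{Mesa}.
∂π/∂x_{Mesa} = 324 − 4x_{Mesa} − x_{Nadir} = 0 ⇒ x_{Mesa} = 81 − 0.25x_{Nadir}.
Similarly x_{Nadir} = 77.25 − 0.25x_{Mesa}.
Solving the two reaction functions simultaneously: (1 − (−0.25)(−0.25))x_{Mesa} = 81 − 0.25·77.25, so 0.9375x_{Mesa} = 61.6875 and x_{Mesa} = 65.8.
Then x_{Nadir} = 77.25 − 0.25·65.8 = 60.8.
P_{Mesa} = 354 − 2·65.8 − 60.8 = 161.6.
Profit = (161.6 − 30)·65.8 = 8659.28.

8659.28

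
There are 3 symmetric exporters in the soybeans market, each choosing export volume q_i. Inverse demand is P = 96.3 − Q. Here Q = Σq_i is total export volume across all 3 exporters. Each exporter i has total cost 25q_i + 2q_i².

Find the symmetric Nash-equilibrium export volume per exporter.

A representative exporter's profit is π_i = q_i(96.3 − Q) − 25q_i − 2q_i², with Q = q_i + Σ_{j≠i} q_j.
First-order condition: 71.3 − 6q_i − Σ_{j≠i} q_j = 0.
Imposing symmetry (q_j = q for all j) turns Σ_{j≠i} q_j into 2q, so 71.3 = 8q and q = 8.9125.

8.9125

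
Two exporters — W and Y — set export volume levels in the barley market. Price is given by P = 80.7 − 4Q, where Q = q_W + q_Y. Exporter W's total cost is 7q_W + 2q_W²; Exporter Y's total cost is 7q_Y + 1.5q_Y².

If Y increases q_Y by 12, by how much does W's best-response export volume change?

-4

Exporter W's profit: π = q_W(80.7 − 4(q_W + q_Y)) − 7q_W − 2q_W².
∂π/∂q_W = 73.7 − 12q_W − 4q_Y = 0, so q_W = 737/120 − (1/3)q_Y.
The reaction-function slope is −1/3, so a 12-unit rise in q_Y moves q_W by −1/3 × 12 = −4. W's best response falls — the actions are strategic substitutes.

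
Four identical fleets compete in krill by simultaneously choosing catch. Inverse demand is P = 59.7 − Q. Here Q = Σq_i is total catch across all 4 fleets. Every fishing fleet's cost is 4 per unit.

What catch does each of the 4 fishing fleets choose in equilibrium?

A representative fishing fleet's profit is π_i = q_i(59.7 − Q) − 4q_i, with Q = q_i + Σ_{j≠i} q_j.
First-order condition: 55.7 − 2q_i − Σ_{j≠i} q_j = 0.
In a symmetric equilibrium every fishing fleet chooses the same q, so Σ_{j≠i} q_j = 3q. The condition becomes 55.7 − 5q = 0, giving q = 55.7/5 = 11.14.

11.14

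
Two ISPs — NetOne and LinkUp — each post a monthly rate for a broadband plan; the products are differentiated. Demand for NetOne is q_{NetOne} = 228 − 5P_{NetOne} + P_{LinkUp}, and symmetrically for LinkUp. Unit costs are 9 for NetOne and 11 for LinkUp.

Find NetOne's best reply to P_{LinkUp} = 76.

NetOne's profit: π = (P_{NetOne} − 9)(228 − 5P_{NetOne} + P_{LinkUp}).
∂π/∂P_{NetOne} = 273 − 10P_{NetOne} + P_{LinkUp} = 0 ⇒ P_{NetOne} = 27.3 + 0.1P_{LinkUp}.
At P_{LinkUp} = 76: P_{NetOne} = 27.3 + 0.1·76 = 34.9.

34.9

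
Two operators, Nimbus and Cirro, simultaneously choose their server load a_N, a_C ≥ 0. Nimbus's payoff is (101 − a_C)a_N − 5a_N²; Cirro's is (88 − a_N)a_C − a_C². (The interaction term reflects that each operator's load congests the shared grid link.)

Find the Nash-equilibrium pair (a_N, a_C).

Expanding Nimbus's payoff: 101a_N − a_Ca_N − 5a_N².
∂π/∂a_N = 101 − a_C − 10a_N = 0, so a_N = 10.1 − 0.1a_C.
Likewise for Cirro: a_C = 44 − 0.5a_N.
Substituting the second reaction function into the first: a_N = 10.1 − 0.1(44 − 0.5a_N), which gives 0.95a_N = 5.7 ⇒ a_N = 6.
Then a_C = 44 − 0.5·6 = 41.

6, 41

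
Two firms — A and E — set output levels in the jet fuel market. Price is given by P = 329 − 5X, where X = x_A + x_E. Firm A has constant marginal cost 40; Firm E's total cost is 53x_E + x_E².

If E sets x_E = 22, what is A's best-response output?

Firm A's profit: π = x_A(329 − 5(x_A + x_E)) − 40x_A.
∂π/∂x_A = 289 − 10x_A − 5x_E = 0, so x_A = 28.9 − 0.5x_E.
At x_E = 22: x_A = 28.9 − 0.5·22 = 17.9.

17.9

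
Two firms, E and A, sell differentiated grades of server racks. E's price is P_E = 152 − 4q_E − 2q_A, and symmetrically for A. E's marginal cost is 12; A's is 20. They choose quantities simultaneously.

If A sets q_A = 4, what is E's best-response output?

Firm E's profit: π = q_E(152 − 4q_E − 2q_A) − 12q_E.
∂π/∂q_E = 140 − 8q_E − 2q_A = 0 ⇒ q_E = 17.5 − 0.25q_A.
At q_A = 4: q_E = 17.5 − 0.25·4 = 16.5.

16.5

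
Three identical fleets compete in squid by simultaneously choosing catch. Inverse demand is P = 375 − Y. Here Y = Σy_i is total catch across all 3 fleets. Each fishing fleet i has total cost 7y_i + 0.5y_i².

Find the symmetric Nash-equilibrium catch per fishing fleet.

73.6

A representative fishing fleet's profit is π_i = y_i(375 − Y) − 7y_i − 0.5y_i², with Y = y_i + Σ_{j≠i} y_j.
First-order condition: 368 − 3y_i − Σ_{j≠i} y_j = 0.
With identical fishing fleets, set every y_j = y: then 368 − 3y − 2y = 0, i.e. y = 368/5 = 73.6.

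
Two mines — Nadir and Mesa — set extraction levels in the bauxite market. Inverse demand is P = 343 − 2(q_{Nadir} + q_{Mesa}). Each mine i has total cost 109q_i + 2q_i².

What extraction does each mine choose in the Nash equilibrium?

Mine Nadir's profit: π = q_{Nadir}(343 − 2(q_{Nadir} + q_{Mesa})) − 109q_{Nadir} − 2q_{Nadir}².
∂π/∂q_{Nadir} = 234 − 8q_{Nadir} − 2q_{Mesa} = 0, so q_{Nadir} = 29.25 − 0.25q_{Mesa}.
The game is symmetric, so in equilibrium q_{Mesa} = q_{Nadir}: the reaction function gives 1.25q_{Nadir} = 29.25, hence q_{Nadir} = 23.4.

23.4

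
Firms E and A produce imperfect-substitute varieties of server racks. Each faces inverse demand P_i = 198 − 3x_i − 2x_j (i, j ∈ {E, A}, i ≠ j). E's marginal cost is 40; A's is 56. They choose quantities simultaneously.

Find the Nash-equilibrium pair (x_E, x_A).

Firm E's profit: π = x_E(198 − 3x_E − 2x_A) − 40x_E.
∂π/∂x_E = 158 − 6x_E − 2x_A = 0 ⇒ x_E = 79/3 − (1/3)x_A.
Similarly x_A = 71/3 − (1/3)x_E.
Plugging x_A into E's best response: x_E = 79/3 − (1/3)(71/3 − (1/3)x_E) ⇒ (8/9)x_E = 166/9, so x_E = 20.75.
Then x_A = 71/3 − (1/3)·20.75 = 16.75.

20.75, 16.75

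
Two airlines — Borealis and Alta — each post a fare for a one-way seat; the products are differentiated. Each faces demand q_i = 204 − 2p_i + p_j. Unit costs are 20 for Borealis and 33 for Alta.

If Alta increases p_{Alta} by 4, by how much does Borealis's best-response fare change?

Borealis's profit: π = (p_{Borealis} − 20)(204 − 2p_{Borealis} + p_{Alta}).
∂π/∂p_{Borealis} = 244 − 4p_{Borealis} + p_{Alta} = 0 ⇒ p_{Borealis} = 61 + 0.25p_{Alta}.
The reaction-function slope is 0.25, so a 4-unit rise in p_{Alta} moves p_{Borealis} by 0.25 × 4 = 1. Borealis's best response rises — the actions are strategic complements.

1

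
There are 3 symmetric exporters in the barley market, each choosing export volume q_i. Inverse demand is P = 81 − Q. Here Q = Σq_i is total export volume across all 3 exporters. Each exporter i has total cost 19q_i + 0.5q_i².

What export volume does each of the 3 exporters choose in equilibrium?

A representative exporter's profit is π_i = q_i(81 − Q) − 19q_i − 0.5q_i², with Q = q_i + Σ_{j≠i} q_j.
First-order condition: 62 − 3q_i − Σ_{j≠i} q_j = 0.
Imposing symmetry (q_j = q for all j) turns Σ_{j≠i} q_j into 2q, so 62 = 5q and q = 12.4.

12.4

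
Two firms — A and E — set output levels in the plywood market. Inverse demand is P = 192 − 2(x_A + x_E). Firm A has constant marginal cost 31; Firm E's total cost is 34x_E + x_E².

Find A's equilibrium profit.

2112.5

Firm A's profit: π = x_A(192 − 2(x_A + x_E)) − 31x_A.
∂π/∂x_A = 161 − 4x_A − 2x_E = 0, so x_A = 40.25 − 0.5x_E.
For E: ∂π/∂x_E = 158 − 6x_E − 2x_A = 0 ⇒ x_E = 79/3 − (1/3)x_A.
Solving the two reaction functions simultaneously: (1 − (−0.5)(−1/3))x_A = 40.25 − 0.5·(79/3), so (5/6)x_A = 325/12 and x_A = 32.5.
Then x_E = 79/3 − (1/3)·32.5 = 15.5.
Price P = 192 − 2·48 = 96.
A's profit: (96 − 31)·32.5 = 2112.5.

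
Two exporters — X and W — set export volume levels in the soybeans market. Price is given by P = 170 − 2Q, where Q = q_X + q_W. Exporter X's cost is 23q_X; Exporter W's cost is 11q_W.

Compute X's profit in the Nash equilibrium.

Exporter X's profit: π = q_X(170 − 2(q_X + q_W)) − 23q_X.
∂π/∂q_X = 147 − 4q_X − 2q_W = 0, so q_X = 36.75 − 0.5q_W.
By the same steps for W: q_W = 39.75 − 0.5q_X.
Solving the two reaction functions simultaneously: (1 − (−0.5)(−0.5))q_X = 36.75 − 0.5·39.75, so 0.75q_X = 16.875 and q_X = 22.5.
Then q_W = 39.75 − 0.5·22.5 = 28.5.
Price P = 170 − 2·51 = 68.
X's profit: (68 − 23)·22.5 = 1012.5.

1012.5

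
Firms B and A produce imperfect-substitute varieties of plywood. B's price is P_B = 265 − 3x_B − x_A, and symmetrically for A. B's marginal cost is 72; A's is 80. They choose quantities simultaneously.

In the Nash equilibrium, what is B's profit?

2318.52

Firm B's profit: π = x_B(265 − 3x_B − x_A) − 72x_B.
∂π/∂x_B = 193 − 6x_B − x_A = 0 ⇒ x_B = 193/6 − (1/6)x_A.
Similarly x_A = 185/6 − (1/6)x_B.
Solving the two reaction functions simultaneously: (1 − (−1/6)(−1/6))x_B = 193/6 − (1/6)·(185/6), so (35/36)x_B = 973/36 and x_B = 27.8.
Then x_A = 185/6 − (1/6)·27.8 = 26.2.
P_B = 265 − 3·27.8 − 26.2 = 155.4.
Profit = (155.4 − 72)·27.8 = 2318.52.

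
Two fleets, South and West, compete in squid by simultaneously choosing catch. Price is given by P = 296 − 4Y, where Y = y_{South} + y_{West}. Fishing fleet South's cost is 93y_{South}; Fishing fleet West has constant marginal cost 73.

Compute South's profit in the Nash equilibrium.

930.25

Fishing fleet South's profit: π = y_{South}(296 − 4(y_{South} + y_{West})) − 93y_{South}.
∂π/∂y_{South} = 203 − 8y_{South} − 4y_{West} = 0, so y_{South} = 25.375 − 0.5y_{West}.
By the same steps for West: y_{West} = 27.875 − 0.5y_{South}.
Substituting the second reaction function into the first: y_{South} = 25.375 − 0.5(27.875 − 0.5y_{South}), which gives 0.75y_{South} = 11.4375 ⇒ y_{South} = 15.25.
Then y_{West} = 27.875 − 0.5·15.25 = 20.25.
Price P = 296 − 4·35.5 = 154.
South's profit: (154 − 93)·15.25 = 930.25.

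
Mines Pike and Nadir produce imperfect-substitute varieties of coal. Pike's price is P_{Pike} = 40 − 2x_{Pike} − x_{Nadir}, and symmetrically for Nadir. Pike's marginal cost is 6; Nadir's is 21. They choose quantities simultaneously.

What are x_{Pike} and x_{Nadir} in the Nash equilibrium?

Mine Pike's profit: π = x_{Pike}(40 − 2x_{Pike} − x_{Nadir}) − 6x_{Pike}.
∂π/∂x_{Pike} = 34 − 4x_{Pike} − x_{Nadir} = 0 ⇒ x_{Pike} = 8.5 − 0.25x_{Nadir}.
Similarly x_{Nadir} = 4.75 − 0.25x_{Pike}.
Solving the two reaction functions simultaneously: (1 − (−0.25)(−0.25))x_{Pike} = 8.5 − 0.25·4.75, so 0.9375x_{Pike} = 7.3125 and x_{Pike} = 7.8.
Then x_{Nadir} = 4.75 − 0.25·7.8 = 2.8.

7.8, 2.8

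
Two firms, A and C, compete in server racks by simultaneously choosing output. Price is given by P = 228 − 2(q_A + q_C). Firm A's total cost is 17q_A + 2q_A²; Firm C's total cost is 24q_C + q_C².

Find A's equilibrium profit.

Firm A's profit: π = q_A(228 − 2(q_A + q_C)) − 17q_A − 2q_A².
∂π/∂q_A = 211 − 8q_A − 2q_C = 0, so q_A = 26.375 − 0.25q_C.
For C: ∂π/∂q_C = 204 − 6q_C − 2q_A = 0 ⇒ q_C = 34 − (1/3)q_A.
Solving the two reaction functions simultaneously: (1 − (−0.25)(−1/3))q_A = 26.375 − 0.25·34, so (11/12)q_A = 17.875 and q_A = 19.5.
Then q_C = 34 − (1/3)·19.5 = 27.5.
Price P = 228 − 2·47 = 134.
A's profit: (134 − 17)·19.5 − 2(19.5)² = 1521.

1521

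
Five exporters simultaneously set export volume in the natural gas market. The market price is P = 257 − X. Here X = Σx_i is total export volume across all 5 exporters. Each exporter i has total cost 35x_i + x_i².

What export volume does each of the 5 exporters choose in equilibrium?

A representative exporter's profit is π_i = x_i(257 − X) − 35x_i − x_i², with X = x_i + Σ_{j≠i} x_j.
First-order condition: 222 − 4x_i − Σ_{j≠i} x_j = 0.
With identical exporters, set every x_j = x: then 222 − 4x − 4x = 0, i.e. x = 222/8 = 27.75.

27.75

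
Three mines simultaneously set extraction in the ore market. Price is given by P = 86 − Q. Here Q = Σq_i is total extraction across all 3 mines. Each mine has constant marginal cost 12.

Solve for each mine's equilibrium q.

A representative mine's profit is π_i = q_i(86 − Q) − 12q_i, with Q = q_i + Σ_{j≠i} q_j.
First-order condition: 74 − 2q_i − Σ_{j≠i} q_j = 0.
Imposing symmetry (q_j = q for all j) turns Σ_{j≠i} q_j into 2q, so 74 = 4q and q = 18.5.

18.5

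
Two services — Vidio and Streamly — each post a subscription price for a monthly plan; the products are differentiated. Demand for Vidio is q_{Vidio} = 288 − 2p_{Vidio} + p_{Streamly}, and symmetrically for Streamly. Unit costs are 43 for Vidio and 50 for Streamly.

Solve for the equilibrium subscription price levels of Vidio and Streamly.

Vidio's profit: π = (p_{Vidio} − 43)(288 − 2p_{Vidio} + p_{Streamly}).
∂π/∂p_{Vidio} = 374 − 4p_{Vidio} + p_{Streamly} = 0 ⇒ p_{Vidio} = 93.5 + 0.25p_{Streamly}.
Similarly p_{Streamly} = 97 + 0.25p_{Vidio}.
Plugging p_{Streamly} into Vidio's best response: p_{Vidio} = 93.5 + 0.25(97 + 0.25p_{Vidio}) ⇒ 0.9375p_{Vidio} = 117.75, so p_{Vidio} = 125.6.
Then p_{Streamly} = 97 + 0.25·125.6 = 128.4.

125.6, 128.4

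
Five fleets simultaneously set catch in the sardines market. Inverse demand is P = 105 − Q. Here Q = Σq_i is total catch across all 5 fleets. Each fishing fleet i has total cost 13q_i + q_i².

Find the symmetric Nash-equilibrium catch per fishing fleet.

A representative fishing fleet's profit is π_i = q_i(105 − Q) − 13q_i − q_i², with Q = q_i + Σ_{j≠i} q_j.
First-order condition: 92 − 4q_i − Σ_{j≠i} q_j = 0.
Imposing symmetry (q_j = q for all j) turns Σ_{j≠i} q_j into 4q, so 92 = 8q and q = 11.5.

11.5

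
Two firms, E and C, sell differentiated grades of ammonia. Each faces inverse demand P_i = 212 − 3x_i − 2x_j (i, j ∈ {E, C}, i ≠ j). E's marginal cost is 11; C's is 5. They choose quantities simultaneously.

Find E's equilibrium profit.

Firm E's profit: π = x_E(212 − 3x_E − 2x_C) − 11x_E.
∂π/∂x_E = 201 − 6x_E − 2x_C = 0 ⇒ x_E = 33.5 − (1/3)x_C.
Similarly x_C = 34.5 − (1/3)x_E.
Substituting the second reaction function into the first: x_E = 33.5 − (1/3)(34.5 − (1/3)x_E), which gives (8/9)x_E = 22 ⇒ x_E = 24.75.
Then x_C = 34.5 − (1/3)·24.75 = 26.25.
P_E = 212 − 3·24.75 − 2·26.25 = 85.25.
Profit = (85.25 − 11)·24.75 = 1837.6875.

1837.6875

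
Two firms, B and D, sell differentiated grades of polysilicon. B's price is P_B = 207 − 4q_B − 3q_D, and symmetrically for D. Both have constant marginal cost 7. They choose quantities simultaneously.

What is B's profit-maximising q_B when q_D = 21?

Firm B's profit: π = q_B(207 − 4q_B − 3q_D) − 7q_B.
∂π/∂q_B = 200 − 8q_B − 3q_D = 0 ⇒ q_B = 25 − 0.375q_D.
At q_D = 21: q_B = 25 − 0.375·21 = 17.125.

17.125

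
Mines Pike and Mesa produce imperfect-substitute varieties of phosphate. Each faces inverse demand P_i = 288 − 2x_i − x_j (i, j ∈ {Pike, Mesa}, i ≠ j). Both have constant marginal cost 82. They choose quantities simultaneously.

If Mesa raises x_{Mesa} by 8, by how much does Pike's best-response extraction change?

Mine Pike's profit: π = x_{Pike}(288 − 2x_{Pike} − x_{Mesa}) − 82x_{Pike}.
∂π/∂x_{Pike} = 206 − 4x_{Pike} − x_{Mesa} = 0 ⇒ x_{Pike} = 51.5 − 0.25x_{Mesa}.
The reaction-function slope is −0.25, so an 8-unit rise in x_{Mesa} moves x_{Pike} by −0.25 × 8 = −2. Pike's best response falls — the actions are strategic substitutes.

-2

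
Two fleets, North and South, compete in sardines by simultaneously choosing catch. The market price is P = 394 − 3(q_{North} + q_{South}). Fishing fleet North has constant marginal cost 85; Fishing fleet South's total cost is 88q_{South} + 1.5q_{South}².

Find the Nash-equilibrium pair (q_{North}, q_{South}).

41.4, 20.2

Fishing fleet North's profit: π = q_{North}(394 − 3(q_{North} + q_{South})) − 85q_{North}.
∂π/∂q_{North} = 309 − 6q_{North} − 3q_{South} = 0, so q_{North} = 51.5 − 0.5q_{South}.
For South: ∂π/∂q_{South} = 306 − 9q_{South} − 3q_{North} = 0 ⇒ q_{South} = 34 − (1/3)q_{North}.
Solving the two reaction functions simultaneously: (1 − (−0.5)(−1/3))q_{North} = 51.5 − 0.5·34, so (5/6)q_{North} = 34.5 and q_{North} = 41.4.
Then q_{South} = 34 − (1/3)·41.4 = 20.2.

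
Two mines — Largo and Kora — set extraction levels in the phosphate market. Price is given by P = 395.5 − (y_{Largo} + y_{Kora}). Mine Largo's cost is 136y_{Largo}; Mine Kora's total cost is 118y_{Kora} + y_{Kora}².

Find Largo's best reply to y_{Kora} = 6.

Mine Largo's profit: π = y_{Largo}(395.5 − (y_{Largo} + y_{Kora})) − 136y_{Largo}.
∂π/∂y_{Largo} = 259.5 − 2y_{Largo} − y_{Kora} = 0, so y_{Largo} = 129.75 − 0.5y_{Kora}.
At y_{Kora} = 6: y_{Largo} = 129.75 − 0.5·6 = 126.75.

126.75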